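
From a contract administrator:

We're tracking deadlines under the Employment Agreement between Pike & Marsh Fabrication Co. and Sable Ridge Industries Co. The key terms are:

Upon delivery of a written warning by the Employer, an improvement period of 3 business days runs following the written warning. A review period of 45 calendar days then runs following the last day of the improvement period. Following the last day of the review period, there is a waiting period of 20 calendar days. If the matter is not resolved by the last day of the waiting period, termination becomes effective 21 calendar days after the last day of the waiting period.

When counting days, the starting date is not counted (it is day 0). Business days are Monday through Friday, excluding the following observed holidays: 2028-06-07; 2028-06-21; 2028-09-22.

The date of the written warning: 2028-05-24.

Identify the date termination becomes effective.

From Wednesday, 2028-05-24, 3 business days (May 25, May 26, May 29, skipping weekends) brings us to Monday, 2028-05-29, which is the last day of the improvement period.
The last day of the review period: 45 calendar days after 2028-05-29 is 2028-07-13.
The last day of the waiting period: 2028-07-13 + 20 days = 2028-08-02.
The date termination becomes effective: 21 calendar days after 2028-08-02 is 2028-08-23.

2028-08-23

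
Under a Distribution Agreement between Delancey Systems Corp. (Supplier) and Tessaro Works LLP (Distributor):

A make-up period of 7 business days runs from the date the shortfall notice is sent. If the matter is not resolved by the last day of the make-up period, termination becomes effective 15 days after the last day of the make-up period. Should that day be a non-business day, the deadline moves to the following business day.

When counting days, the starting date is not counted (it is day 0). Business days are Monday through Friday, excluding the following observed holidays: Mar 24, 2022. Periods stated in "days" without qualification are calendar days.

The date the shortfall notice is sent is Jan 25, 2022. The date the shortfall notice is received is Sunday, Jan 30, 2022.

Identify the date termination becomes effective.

Feb 18, 2022

The last day of the make-up period: 7 business days after Tuesday, Jan 25, 2022, skipping weekends — Jan 26, Jan 27, Jan 28, Jan 31, Feb 1, Feb 2, Feb 3 — lands on Thursday, Feb 3, 2022.
Adding 15 calendar days to Feb 3, 2022 gives Feb 18, 2022, which is the date termination becomes effective. Feb 18, 2022 is a Friday and is not a listed holiday, so no roll-forward applies.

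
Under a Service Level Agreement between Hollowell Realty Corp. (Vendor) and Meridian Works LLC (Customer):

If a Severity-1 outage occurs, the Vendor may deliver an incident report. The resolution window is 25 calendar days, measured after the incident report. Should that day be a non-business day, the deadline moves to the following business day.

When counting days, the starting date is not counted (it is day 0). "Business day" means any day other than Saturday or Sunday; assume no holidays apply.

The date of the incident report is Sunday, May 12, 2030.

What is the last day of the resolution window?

June 6, 2030

Adding 25 calendar days to May 12, 2030 gives June 6, 2030, which is the last day of the resolution window. June 6, 2030 is a Thursday, so no roll-forward applies.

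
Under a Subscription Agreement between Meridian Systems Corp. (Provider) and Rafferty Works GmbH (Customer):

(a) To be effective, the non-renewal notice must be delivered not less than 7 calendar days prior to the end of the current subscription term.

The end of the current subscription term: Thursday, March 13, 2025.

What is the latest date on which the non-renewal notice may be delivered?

March 13, 2025 minus 7 days is March 6, 2025.

March 6, 2025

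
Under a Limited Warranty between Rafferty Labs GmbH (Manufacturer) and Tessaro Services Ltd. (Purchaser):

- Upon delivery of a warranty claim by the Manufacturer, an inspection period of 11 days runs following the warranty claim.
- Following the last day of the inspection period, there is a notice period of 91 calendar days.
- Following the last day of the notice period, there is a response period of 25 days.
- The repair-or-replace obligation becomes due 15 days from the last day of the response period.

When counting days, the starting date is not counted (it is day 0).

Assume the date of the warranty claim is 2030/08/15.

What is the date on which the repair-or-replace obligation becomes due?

The last day of the inspection period: 2030/08/15 + 11 days = 2030/08/26.
Adding 91 calendar days to 2030/08/26 gives 2030/11/25, which is the last day of the notice period.
Adding 25 calendar days to 2030/11/25 gives 2030/12/20, which is the last day of the response period.
The date on which the repair-or-replace obligation becomes due: 15 calendar days after 2030/12/20 is 2031/01/04.

2031/01/04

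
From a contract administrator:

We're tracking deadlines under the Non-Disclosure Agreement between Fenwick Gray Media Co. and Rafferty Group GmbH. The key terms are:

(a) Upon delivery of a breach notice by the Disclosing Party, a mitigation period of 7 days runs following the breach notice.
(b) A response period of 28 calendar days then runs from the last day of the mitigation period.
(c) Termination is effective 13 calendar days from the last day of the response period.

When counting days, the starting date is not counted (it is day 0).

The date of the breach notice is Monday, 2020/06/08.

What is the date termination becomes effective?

2020/07/26

The last day of the mitigation period: 2020/06/08 + 7 days = 2020/06/15.
Adding 28 calendar days to 2020/06/15 gives 2020/07/13, which is the last day of the response period.
Adding 13 calendar days to 2020/07/13 gives 2020/07/26, which is the date termination becomes effective.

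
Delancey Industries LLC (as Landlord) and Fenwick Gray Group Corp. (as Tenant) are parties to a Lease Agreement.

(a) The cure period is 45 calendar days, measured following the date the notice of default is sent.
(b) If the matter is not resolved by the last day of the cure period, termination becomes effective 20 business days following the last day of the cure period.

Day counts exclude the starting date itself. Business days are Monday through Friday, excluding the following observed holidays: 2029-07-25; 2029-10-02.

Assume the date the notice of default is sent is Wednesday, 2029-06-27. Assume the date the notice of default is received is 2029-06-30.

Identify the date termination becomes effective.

2029-09-07

Adding 45 calendar days to 2029-06-27 gives 2029-08-11, which is the last day of the cure period.
From Saturday, 2029-08-11, 20 business days (Aug 13, Aug 14, Aug 15, Aug 16, …, Sep 5, Sep 6, Sep 7, skipping weekends) brings us to Friday, 2029-09-07, which is the date termination becomes effective.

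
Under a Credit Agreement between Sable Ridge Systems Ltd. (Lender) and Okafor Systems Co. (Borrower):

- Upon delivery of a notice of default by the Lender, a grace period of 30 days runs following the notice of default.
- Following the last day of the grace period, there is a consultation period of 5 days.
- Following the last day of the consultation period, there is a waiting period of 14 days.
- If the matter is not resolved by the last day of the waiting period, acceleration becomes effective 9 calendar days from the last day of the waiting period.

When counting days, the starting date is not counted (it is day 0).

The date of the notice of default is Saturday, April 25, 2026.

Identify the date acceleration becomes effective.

The last day of the grace period: April 25, 2026 + 30 days = May 25, 2026.
The last day of the consultation period: May 25, 2026 + 5 days = May 30, 2026.
The last day of the waiting period: May 30, 2026 + 14 days = June 13, 2026.
The date acceleration becomes effective: 9 calendar days after June 13, 2026 is June 22, 2026.

June 22, 2026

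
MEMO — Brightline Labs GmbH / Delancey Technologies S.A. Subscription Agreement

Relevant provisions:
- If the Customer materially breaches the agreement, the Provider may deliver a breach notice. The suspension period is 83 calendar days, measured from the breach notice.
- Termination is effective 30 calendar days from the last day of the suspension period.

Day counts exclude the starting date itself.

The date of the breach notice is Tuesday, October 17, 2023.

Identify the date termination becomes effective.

Adding 83 calendar days to October 17, 2023 gives January 8, 2024, which is the last day of the suspension period.
The date termination becomes effective: January 8, 2024 + 30 days = February 7, 2024.

February 7, 2024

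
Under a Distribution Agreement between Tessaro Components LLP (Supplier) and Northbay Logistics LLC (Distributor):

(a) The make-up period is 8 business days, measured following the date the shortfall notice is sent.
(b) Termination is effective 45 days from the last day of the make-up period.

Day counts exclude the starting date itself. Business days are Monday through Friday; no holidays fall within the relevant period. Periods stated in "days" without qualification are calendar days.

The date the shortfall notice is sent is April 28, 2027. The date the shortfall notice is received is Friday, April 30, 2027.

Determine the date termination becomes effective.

June 24, 2027

The last day of the make-up period: counting 8 business days from Wednesday, April 28, 2027 (Apr 29, Apr 30, May 3, May 4, May 5, May 6, May 7, May 10, skipping weekends) reaches Monday, May 10, 2027.
The date termination becomes effective: May 10, 2027 + 45 days = June 24, 2027.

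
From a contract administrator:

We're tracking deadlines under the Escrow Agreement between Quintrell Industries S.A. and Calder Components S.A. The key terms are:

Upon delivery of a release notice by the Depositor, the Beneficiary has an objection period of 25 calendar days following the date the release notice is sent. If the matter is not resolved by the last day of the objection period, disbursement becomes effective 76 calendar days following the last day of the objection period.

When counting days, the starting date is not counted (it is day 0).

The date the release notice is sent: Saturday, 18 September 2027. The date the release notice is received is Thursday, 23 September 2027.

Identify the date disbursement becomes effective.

28 December 2027

Adding 25 calendar days to 18 September 2027 gives 13 October 2027, which is the last day of the objection period.
Adding 76 calendar days to 13 October 2027 gives 28 December 2027, which is the date disbursement becomes effective.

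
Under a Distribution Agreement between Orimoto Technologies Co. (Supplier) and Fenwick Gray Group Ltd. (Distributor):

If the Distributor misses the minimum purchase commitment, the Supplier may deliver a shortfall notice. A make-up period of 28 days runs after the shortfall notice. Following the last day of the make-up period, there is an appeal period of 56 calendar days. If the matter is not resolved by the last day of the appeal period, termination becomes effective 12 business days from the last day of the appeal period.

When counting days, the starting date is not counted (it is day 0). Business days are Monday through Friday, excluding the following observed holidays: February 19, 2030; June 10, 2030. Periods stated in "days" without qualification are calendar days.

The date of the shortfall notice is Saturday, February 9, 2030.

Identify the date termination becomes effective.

May 21, 2030

The last day of the make-up period: 28 calendar days after February 9, 2030 is March 9, 2030.
The last day of the appeal period: 56 calendar days after March 9, 2030 is May 4, 2030.
From Saturday, May 4, 2030, 12 business days (May 6, May 7, May 8, May 9, …, May 17, May 20, May 21, skipping weekends) brings us to Tuesday, May 21, 2030, which is the date termination becomes effective.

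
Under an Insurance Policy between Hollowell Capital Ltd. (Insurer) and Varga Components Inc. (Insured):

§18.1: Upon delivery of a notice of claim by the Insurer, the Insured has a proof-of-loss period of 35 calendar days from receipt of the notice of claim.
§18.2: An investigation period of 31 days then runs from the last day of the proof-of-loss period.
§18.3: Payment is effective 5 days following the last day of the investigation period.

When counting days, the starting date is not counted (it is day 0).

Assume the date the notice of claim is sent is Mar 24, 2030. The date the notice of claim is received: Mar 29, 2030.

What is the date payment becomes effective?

Jun 8, 2030

Adding 35 calendar days to Mar 29, 2030 gives May 3, 2030, which is the last day of the proof-of-loss period.
The last day of the investigation period: May 3, 2030 + 31 days = Jun 3, 2030.
The date payment becomes effective: Jun 3, 2030 + 5 days = Jun 8, 2030.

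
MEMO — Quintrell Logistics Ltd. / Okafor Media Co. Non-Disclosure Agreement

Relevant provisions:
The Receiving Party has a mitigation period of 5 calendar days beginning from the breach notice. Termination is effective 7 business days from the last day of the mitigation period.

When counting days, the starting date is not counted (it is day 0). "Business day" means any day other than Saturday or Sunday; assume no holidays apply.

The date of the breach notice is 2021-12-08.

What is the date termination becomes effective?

Adding 5 calendar days to 2021-12-08 gives 2021-12-13, which is the last day of the mitigation period.
From Monday, 2021-12-13, 7 business days (Dec 14, Dec 15, Dec 16, Dec 17, Dec 20, Dec 21, Dec 22, skipping weekends) brings us to Wednesday, 2021-12-22, which is the date termination becomes effective.

2021-12-22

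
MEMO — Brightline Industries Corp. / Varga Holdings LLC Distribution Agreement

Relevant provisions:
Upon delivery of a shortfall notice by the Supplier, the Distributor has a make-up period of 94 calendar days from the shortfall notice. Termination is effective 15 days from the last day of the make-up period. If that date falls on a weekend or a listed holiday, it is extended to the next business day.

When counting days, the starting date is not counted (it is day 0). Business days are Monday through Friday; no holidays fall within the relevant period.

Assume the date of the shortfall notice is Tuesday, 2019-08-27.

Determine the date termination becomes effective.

The last day of the make-up period: 94 calendar days after 2019-08-27 is 2019-11-29.
Adding 15 calendar days to 2019-11-29 gives 2019-12-14, which is the date termination becomes effective. That falls on a Saturday, so it rolls to the next business day, Monday, 2019-12-16.

2019-12-16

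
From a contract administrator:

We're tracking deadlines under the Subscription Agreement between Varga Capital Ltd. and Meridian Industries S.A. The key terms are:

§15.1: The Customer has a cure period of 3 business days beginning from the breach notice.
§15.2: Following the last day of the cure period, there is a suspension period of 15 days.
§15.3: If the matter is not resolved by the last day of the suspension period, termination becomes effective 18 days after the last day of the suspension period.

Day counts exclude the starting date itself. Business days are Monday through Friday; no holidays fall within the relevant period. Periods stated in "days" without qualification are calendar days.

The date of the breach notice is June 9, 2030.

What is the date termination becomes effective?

July 15, 2030

The last day of the cure period: 3 business days after Sunday, June 9, 2030, skipping weekends — Jun 10, Jun 11, Jun 12 — lands on Wednesday, June 12, 2030.
The last day of the suspension period: 15 calendar days after June 12, 2030 is June 27, 2030.
The date termination becomes effective: June 27, 2030 + 18 days = July 15, 2030.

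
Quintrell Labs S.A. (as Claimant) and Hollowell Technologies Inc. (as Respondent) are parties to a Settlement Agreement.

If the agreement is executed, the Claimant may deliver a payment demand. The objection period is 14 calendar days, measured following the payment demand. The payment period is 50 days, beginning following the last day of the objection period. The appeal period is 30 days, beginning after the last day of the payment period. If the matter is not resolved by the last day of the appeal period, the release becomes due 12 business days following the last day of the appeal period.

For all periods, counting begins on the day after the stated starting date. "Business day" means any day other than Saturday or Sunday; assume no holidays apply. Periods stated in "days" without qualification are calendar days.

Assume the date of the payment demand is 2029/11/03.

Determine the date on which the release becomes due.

The last day of the objection period: 14 calendar days after 2029/11/03 is 2029/11/17.
The last day of the payment period: 2029/11/17 + 50 days = 2030/01/06.
The last day of the appeal period: 30 calendar days after 2030/01/06 is 2030/02/05.
From Tuesday, 2030/02/05, 12 business days (Feb 6, Feb 7, Feb 8, Feb 11, …, Feb 19, Feb 20, Feb 21, skipping weekends) brings us to Thursday, 2030/02/21, which is the date on which the release becomes due.

2030/02/21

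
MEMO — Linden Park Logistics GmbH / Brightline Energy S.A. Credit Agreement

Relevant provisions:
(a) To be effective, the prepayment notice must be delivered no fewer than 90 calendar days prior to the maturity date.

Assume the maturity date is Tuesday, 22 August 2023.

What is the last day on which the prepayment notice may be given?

24 May 2023

22 August 2023 minus 90 days is 24 May 2023.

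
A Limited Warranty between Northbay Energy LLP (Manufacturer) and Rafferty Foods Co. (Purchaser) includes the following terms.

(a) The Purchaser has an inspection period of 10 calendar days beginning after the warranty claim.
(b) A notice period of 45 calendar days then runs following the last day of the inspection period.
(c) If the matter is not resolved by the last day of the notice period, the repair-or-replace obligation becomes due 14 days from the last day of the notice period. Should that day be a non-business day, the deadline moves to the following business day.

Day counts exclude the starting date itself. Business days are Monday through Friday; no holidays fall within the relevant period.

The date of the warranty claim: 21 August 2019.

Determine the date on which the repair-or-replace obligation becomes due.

29 October 2019

The last day of the inspection period: 10 calendar days after 21 August 2019 is 31 August 2019.
The last day of the notice period: 31 August 2019 + 45 days = 15 October 2019.
The date on which the repair-or-replace obligation becomes due: 15 October 2019 + 14 days = 29 October 2019. 29 October 2019 is a Tuesday, so no roll-forward applies.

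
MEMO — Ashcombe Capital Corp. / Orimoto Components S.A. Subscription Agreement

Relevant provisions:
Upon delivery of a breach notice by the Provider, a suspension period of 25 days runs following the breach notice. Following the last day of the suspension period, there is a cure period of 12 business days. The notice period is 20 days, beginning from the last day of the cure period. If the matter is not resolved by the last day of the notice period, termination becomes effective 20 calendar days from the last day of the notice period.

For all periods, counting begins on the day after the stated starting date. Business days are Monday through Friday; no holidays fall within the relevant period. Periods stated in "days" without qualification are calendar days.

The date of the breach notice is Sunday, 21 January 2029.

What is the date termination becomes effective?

The last day of the suspension period: 25 calendar days after 21 January 2029 is 15 February 2029.
The last day of the cure period: counting 12 business days from Thursday, 15 February 2029 (Feb 16, Feb 19, Feb 20, Feb 21, …, Mar 1, Mar 2, Mar 5, skipping weekends) reaches Monday, 5 March 2029.
The last day of the notice period: 5 March 2029 + 20 days = 25 March 2029.
The date termination becomes effective: 20 calendar days after 25 March 2029 is 14 April 2029.

14 April 2029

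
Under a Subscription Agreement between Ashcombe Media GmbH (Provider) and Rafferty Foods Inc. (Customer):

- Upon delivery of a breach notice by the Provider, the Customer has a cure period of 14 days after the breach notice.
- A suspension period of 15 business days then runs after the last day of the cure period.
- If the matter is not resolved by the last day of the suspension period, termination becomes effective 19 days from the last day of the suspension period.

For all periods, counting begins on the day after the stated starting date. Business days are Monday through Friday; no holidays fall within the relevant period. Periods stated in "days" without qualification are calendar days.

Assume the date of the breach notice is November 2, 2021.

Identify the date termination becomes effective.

December 26, 2021

The last day of the cure period: November 2, 2021 + 14 days = November 16, 2021.
The last day of the suspension period: counting 15 business days from Tuesday, November 16, 2021 (Nov 17, Nov 18, Nov 19, Nov 22, …, Dec 3, Dec 6, Dec 7, skipping weekends) reaches Tuesday, December 7, 2021.
The date termination becomes effective: 19 calendar days after December 7, 2021 is December 26, 2021.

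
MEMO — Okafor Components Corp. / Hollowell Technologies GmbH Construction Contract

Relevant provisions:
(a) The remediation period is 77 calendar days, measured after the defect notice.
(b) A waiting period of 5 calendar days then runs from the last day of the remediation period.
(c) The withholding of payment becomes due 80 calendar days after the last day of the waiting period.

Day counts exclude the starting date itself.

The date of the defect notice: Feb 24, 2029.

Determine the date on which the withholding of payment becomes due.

The last day of the remediation period: Feb 24, 2029 + 77 days = May 12, 2029.
Adding 5 calendar days to May 12, 2029 gives May 17, 2029, which is the last day of the waiting period.
Adding 80 calendar days to May 17, 2029 gives Aug 5, 2029, which is the date on which the withholding of payment becomes due.

Aug 5, 2029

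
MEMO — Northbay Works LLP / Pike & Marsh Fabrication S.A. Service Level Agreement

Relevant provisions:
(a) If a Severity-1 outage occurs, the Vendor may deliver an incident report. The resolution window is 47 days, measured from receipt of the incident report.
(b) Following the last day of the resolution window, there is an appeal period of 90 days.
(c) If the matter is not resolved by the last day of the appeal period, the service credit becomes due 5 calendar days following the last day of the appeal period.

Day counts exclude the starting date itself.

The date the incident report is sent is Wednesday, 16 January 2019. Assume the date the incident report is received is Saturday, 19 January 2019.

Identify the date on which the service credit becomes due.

10 June 2019

The last day of the resolution window: 47 calendar days after 19 January 2019 is 7 March 2019.
The last day of the appeal period: 7 March 2019 + 90 days = 5 June 2019.
The date on which the service credit becomes due: 5 calendar days after 5 June 2019 is 10 June 2019.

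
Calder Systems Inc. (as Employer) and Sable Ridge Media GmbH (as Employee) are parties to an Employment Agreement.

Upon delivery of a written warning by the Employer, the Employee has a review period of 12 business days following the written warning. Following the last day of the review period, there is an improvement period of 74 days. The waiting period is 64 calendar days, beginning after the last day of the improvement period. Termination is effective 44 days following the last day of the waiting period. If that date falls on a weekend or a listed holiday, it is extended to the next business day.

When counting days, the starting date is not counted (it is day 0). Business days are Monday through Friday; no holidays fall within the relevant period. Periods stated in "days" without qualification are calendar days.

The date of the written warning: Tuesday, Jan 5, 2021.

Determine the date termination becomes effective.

The last day of the review period: 12 business days after Tuesday, Jan 5, 2021, skipping weekends — Jan 6, Jan 7, Jan 8, Jan 11, …, Jan 19, Jan 20, Jan 21 — lands on Thursday, Jan 21, 2021.
Adding 74 calendar days to Jan 21, 2021 gives Apr 5, 2021, which is the last day of the improvement period.
Adding 64 calendar days to Apr 5, 2021 gives Jun 8, 2021, which is the last day of the waiting period.
The date termination becomes effective: Jun 8, 2021 + 44 days = Jul 22, 2021. Jul 22, 2021 is a Thursday, so no roll-forward applies.

Jul 22, 2021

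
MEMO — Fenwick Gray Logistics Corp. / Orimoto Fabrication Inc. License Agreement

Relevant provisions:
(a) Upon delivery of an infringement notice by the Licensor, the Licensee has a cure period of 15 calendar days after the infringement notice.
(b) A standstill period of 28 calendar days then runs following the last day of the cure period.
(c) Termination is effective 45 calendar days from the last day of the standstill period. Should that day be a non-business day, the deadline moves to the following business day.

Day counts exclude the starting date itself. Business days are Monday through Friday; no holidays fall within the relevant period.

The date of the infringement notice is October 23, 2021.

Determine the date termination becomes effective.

January 19, 2022

Adding 15 calendar days to October 23, 2021 gives November 7, 2021, which is the last day of the cure period.
The last day of the standstill period: 28 calendar days after November 7, 2021 is December 5, 2021.
Adding 45 calendar days to December 5, 2021 gives January 19, 2022, which is the date termination becomes effective. January 19, 2022 is a Wednesday, so no roll-forward applies.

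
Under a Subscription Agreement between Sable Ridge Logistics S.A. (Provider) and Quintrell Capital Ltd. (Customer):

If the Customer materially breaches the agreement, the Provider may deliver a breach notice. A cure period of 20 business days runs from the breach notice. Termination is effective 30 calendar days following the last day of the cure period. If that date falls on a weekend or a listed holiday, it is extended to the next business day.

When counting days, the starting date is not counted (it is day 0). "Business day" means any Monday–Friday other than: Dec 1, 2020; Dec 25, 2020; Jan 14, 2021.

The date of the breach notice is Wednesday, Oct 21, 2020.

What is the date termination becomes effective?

The last day of the cure period: 20 business days after Wednesday, Oct 21, 2020, skipping weekends — Oct 22, Oct 23, Oct 26, Oct 27, …, Nov 16, Nov 17, Nov 18 — lands on Wednesday, Nov 18, 2020.
The date termination becomes effective: 30 calendar days after Nov 18, 2020 is Dec 18, 2020. Dec 18, 2020 is a Friday and is not a listed holiday, so no roll-forward applies.

Dec 18, 2020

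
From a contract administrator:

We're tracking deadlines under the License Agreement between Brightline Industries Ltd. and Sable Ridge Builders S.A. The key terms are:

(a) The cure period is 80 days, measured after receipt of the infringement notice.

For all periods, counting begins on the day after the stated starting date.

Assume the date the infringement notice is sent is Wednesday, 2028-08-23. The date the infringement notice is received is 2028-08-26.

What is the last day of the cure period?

2028-11-14

The last day of the cure period: 80 calendar days after 2028-08-26 is 2028-11-14.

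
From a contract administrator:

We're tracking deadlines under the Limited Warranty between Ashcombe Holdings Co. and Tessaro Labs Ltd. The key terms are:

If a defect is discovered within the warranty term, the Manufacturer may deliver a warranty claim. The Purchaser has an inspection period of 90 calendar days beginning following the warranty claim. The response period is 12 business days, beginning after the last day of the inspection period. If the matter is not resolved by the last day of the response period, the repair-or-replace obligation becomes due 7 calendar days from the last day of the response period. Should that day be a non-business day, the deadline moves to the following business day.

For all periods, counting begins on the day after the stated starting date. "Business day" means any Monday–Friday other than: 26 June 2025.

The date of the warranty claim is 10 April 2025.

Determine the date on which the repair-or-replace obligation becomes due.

Adding 90 calendar days to 10 April 2025 gives 9 July 2025, which is the last day of the inspection period.
The last day of the response period: counting 12 business days from Wednesday, 9 July 2025 (Jul 10, Jul 11, Jul 14, Jul 15, …, Jul 23, Jul 24, Jul 25, skipping weekends) reaches Friday, 25 July 2025.
Adding 7 calendar days to 25 July 2025 gives 1 August 2025, which is the date on which the repair-or-replace obligation becomes due. 1 August 2025 is a Friday and is not a listed holiday, so no roll-forward applies.

1 August 2025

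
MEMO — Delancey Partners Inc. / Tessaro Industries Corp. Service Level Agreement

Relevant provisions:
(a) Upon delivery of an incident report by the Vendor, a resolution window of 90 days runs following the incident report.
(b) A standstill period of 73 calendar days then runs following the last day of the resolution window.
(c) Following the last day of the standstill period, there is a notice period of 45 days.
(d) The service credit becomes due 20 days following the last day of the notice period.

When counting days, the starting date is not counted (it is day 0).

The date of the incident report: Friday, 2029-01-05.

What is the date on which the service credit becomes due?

The last day of the resolution window: 2029-01-05 + 90 days = 2029-04-05.
The last day of the standstill period: 73 calendar days after 2029-04-05 is 2029-06-17.
The last day of the notice period: 45 calendar days after 2029-06-17 is 2029-08-01.
The date on which the service credit becomes due: 2029-08-01 + 20 days = 2029-08-21.

2029-08-21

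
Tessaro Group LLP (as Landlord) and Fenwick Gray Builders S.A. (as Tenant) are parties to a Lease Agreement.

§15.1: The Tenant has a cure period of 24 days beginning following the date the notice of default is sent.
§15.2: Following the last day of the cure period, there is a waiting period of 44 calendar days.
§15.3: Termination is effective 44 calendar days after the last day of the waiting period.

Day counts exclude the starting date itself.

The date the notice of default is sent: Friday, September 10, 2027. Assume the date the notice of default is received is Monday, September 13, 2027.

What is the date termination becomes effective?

The last day of the cure period: September 10, 2027 + 24 days = October 4, 2027.
The last day of the waiting period: 44 calendar days after October 4, 2027 is November 17, 2027.
Adding 44 calendar days to November 17, 2027 gives December 31, 2027, which is the date termination becomes effective.

December 31, 2027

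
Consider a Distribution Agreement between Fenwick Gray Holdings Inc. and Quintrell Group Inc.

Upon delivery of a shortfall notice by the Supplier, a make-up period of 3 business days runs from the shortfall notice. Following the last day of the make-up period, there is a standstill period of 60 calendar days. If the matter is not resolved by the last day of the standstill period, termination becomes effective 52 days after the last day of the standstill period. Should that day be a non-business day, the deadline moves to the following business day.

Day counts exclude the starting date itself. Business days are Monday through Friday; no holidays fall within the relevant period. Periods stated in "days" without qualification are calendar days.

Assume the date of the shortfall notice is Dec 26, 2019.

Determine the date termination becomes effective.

From Thursday, Dec 26, 2019, 3 business days (Dec 27, Dec 30, Dec 31, skipping weekends) brings us to Tuesday, Dec 31, 2019, which is the last day of the make-up period.
The last day of the standstill period: 60 calendar days after Dec 31, 2019 is Feb 29, 2020.
Adding 52 calendar days to Feb 29, 2020 gives Apr 21, 2020, which is the date termination becomes effective. Apr 21, 2020 is a Tuesday, so no roll-forward applies.

Apr 21, 2020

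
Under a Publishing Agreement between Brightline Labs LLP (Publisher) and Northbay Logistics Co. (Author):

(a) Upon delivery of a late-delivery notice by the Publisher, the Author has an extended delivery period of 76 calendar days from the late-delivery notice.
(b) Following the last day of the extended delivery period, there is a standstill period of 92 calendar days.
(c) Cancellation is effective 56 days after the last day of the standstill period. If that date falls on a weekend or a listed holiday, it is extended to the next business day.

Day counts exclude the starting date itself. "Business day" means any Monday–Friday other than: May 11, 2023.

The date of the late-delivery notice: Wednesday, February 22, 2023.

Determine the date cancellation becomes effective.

October 4, 2023

Adding 76 calendar days to February 22, 2023 gives May 9, 2023, which is the last day of the extended delivery period.
Adding 92 calendar days to May 9, 2023 gives August 9, 2023, which is the last day of the standstill period.
Adding 56 calendar days to August 9, 2023 gives October 4, 2023, which is the date cancellation becomes effective. October 4, 2023 is a Wednesday and is not a listed holiday, so no roll-forward applies.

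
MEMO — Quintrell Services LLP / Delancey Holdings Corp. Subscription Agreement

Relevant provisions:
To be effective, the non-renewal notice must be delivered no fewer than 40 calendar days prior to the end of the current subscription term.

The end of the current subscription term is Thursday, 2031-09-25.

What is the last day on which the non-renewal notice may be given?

2031-08-16

2031-09-25 minus 40 days is 2031-08-16.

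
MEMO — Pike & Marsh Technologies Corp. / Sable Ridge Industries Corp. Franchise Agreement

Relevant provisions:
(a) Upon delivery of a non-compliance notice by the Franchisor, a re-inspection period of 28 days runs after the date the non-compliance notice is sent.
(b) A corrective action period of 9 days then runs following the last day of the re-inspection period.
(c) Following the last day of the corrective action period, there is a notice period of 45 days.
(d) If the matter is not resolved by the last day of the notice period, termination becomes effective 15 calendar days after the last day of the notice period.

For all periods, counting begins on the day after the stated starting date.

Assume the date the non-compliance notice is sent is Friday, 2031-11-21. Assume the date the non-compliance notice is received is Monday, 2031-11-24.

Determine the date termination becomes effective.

The last day of the re-inspection period: 28 calendar days after 2031-11-21 is 2031-12-19.
The last day of the corrective action period: 2031-12-19 + 9 days = 2031-12-28.
The last day of the notice period: 45 calendar days after 2031-12-28 is 2032-02-11.
The date termination becomes effective: 2032-02-11 + 15 days = 2032-02-26.

2032-02-26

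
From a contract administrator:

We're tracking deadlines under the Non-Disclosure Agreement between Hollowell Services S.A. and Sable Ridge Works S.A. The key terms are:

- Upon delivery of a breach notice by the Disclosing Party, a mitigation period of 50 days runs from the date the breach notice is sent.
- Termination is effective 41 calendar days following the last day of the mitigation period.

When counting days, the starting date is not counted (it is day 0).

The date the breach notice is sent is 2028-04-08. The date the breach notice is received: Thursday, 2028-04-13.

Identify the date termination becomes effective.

2028-07-08

The last day of the mitigation period: 50 calendar days after 2028-04-08 is 2028-05-28.
The date termination becomes effective: 2028-05-28 + 41 days = 2028-07-08.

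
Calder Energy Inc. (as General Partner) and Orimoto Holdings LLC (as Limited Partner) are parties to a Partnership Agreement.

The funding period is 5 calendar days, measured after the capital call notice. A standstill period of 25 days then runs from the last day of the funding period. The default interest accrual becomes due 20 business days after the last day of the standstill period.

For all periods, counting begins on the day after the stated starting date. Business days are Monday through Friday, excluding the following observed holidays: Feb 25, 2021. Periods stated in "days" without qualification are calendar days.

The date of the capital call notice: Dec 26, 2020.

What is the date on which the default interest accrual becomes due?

Feb 22, 2021

The last day of the funding period: 5 calendar days after Dec 26, 2020 is Dec 31, 2020.
The last day of the standstill period: 25 calendar days after Dec 31, 2020 is Jan 25, 2021.
From Monday, Jan 25, 2021, 20 business days (Jan 26, Jan 27, Jan 28, Jan 29, …, Feb 18, Feb 19, Feb 22, skipping weekends) brings us to Monday, Feb 22, 2021, which is the date on which the default interest accrual becomes due.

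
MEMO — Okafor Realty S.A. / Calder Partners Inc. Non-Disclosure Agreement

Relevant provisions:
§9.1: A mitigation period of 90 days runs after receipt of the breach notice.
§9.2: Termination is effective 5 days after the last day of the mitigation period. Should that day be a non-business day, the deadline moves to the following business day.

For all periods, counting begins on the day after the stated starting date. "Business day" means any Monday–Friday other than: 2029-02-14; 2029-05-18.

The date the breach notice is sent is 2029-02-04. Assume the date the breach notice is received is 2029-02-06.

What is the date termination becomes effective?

2029-05-14

Adding 90 calendar days to 2029-02-06 gives 2029-05-07, which is the last day of the mitigation period.
The date termination becomes effective: 2029-05-07 + 5 days = 2029-05-12. That falls on a Saturday, so it rolls to the next business day, Monday, 2029-05-14.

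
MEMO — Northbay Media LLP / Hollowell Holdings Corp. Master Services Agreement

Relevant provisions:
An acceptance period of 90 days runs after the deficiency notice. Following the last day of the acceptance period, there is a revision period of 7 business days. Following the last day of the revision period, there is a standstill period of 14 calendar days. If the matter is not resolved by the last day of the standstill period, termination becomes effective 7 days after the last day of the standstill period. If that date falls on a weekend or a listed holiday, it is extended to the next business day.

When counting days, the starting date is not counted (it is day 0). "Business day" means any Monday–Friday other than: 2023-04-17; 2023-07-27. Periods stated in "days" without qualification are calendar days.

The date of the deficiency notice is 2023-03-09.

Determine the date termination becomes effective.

2023-07-07

The last day of the acceptance period: 2023-03-09 + 90 days = 2023-06-07.
The last day of the revision period: 7 business days after Wednesday, 2023-06-07, skipping weekends — Jun 8, Jun 9, Jun 12, Jun 13, Jun 14, Jun 15, Jun 16 — lands on Friday, 2023-06-16.
Adding 14 calendar days to 2023-06-16 gives 2023-06-30, which is the last day of the standstill period.
The date termination becomes effective: 2023-06-30 + 7 days = 2023-07-07. 2023-07-07 is a Friday and is not a listed holiday, so no roll-forward applies.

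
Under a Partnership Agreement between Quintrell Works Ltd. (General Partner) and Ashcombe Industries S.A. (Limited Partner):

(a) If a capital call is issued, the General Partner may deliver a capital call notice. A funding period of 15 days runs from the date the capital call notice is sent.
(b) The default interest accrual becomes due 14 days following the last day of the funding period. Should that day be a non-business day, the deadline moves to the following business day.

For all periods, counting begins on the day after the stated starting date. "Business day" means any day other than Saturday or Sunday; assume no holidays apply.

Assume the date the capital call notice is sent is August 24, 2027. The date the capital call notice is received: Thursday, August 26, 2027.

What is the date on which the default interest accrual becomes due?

September 22, 2027

Adding 15 calendar days to August 24, 2027 gives September 8, 2027, which is the last day of the funding period.
Adding 14 calendar days to September 8, 2027 gives September 22, 2027, which is the date on which the default interest accrual becomes due. September 22, 2027 is a Wednesday, so no roll-forward applies.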